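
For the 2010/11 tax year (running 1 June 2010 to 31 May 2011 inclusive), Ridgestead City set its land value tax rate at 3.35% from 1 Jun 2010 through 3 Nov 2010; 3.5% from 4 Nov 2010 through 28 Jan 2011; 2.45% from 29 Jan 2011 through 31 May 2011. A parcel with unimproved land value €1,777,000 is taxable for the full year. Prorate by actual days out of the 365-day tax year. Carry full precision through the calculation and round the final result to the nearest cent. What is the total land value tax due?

1 Jun – 3 Nov 2010: 156 days at 3.35% → €1,777,000 × 3.35% × 156/365 = €25,442.7452
4 Nov 2010 – 28 Jan 2011: 86 days at 3.5% → €1,777,000 × 3.5% × 86/365 = €14,654.1644
29 Jan – 31 May 2011: 123 days at 2.45% → €1,777,000 × 2.45% × 123/365 = €14,671.2041
Total = €54,768.1137

€54,768.11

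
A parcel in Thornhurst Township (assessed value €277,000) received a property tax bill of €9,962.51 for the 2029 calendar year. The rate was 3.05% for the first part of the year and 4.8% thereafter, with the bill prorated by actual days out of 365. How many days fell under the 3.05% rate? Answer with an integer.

251 days

Let d = days at the first rate; then 365 − d days at the second rate.
€277,000 × [3.05%·d + 4.8%·(365−d)] / 365 = €9,962.51
Solving gives d = 251, so the new rate took effect on 9 September 2029.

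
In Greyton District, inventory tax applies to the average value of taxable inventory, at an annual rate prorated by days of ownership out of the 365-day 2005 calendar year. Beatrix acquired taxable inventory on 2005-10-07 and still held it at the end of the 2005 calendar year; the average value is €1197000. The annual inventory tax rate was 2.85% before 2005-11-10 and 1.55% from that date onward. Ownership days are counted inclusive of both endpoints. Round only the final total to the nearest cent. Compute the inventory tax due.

2005-10-07 to 2005-11-09: 34 days at 2.85% → €1197000 × 2.85% × 34/365 = €3177.7890
2005-11-10 to 2005-12-31: 52 days at 1.55% → €1197000 × 1.55% × 52/365 = €2643.2384
Total = €5821.0274

€5821.03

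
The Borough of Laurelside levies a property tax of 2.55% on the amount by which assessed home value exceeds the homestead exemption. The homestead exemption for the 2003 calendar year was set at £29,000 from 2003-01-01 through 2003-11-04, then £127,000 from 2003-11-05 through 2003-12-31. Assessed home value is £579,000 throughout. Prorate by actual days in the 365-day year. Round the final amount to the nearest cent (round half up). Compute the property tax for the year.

£13,634.75

2003-01-01 to 2003-11-04: 308 days, exemption £29,000 → (£579,000 − £29,000) × 2.55% × 308/365 = £11,834.7945
2003-11-05 to 2003-12-31: 57 days, exemption £127,000 → (£579,000 − £127,000) × 2.55% × 57/365 = £1,799.9507
Total = £13,634.7452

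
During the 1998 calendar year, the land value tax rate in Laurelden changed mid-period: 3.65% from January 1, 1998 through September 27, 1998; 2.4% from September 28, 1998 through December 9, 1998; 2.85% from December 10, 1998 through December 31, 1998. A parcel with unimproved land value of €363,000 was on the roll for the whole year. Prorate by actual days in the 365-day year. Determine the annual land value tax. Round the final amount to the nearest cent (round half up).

€12,166.96

January 1 – September 27, 1998: 270 days at 3.65% → €363,000 × 3.65% × 270/365 = €9,801.0000
September 28 – December 9, 1998: 73 days at 2.4% → €363,000 × 2.4% × 73/365 = €1,742.4000
December 10 – December 31, 1998: 22 days at 2.85% → €363,000 × 2.85% × 22/365 = €623.5644
Total = €12,166.9644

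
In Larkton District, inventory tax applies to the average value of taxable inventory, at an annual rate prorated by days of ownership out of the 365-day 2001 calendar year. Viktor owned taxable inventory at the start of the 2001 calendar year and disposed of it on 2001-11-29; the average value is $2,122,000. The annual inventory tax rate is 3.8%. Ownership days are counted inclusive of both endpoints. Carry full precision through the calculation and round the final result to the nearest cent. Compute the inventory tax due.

Days held (2001-01-01 to 2001-11-29): 333 out of 365
Tax = $2,122,000 × 3.8% × 333/365 = $73,566.5425

$73,566.54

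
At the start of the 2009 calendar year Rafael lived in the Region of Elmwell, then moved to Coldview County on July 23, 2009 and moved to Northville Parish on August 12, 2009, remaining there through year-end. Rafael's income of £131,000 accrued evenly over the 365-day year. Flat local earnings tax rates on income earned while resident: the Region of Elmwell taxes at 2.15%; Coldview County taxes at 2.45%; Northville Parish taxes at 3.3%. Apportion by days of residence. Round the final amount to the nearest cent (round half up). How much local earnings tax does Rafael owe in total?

The Region of Elmwell, January 1 – July 22, 2009: 203 days → £131,000 × 2.15% × 203/365 = £1,566.4370
Coldview County, July 23 – August 11, 2009: 20 days → £131,000 × 2.45% × 20/365 = £175.8630
Northville Parish, August 12 – December 31, 2009: 142 days → £131,000 × 3.3% × 142/365 = £1,681.8247
Total = £3,424.1247

£3,424.12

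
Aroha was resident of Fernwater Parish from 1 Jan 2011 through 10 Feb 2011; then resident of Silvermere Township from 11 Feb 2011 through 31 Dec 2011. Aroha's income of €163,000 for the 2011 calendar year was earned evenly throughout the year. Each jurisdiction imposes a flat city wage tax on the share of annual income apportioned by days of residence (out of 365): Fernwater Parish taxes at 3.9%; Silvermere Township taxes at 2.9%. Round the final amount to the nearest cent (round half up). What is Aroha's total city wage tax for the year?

€4,910.10

Fernwater Parish, 1 Jan – 10 Feb 2011: 41 days → €163,000 × 3.9% × 41/365 = €714.0740
Silvermere Township, 11 Feb – 31 Dec 2011: 324 days → €163,000 × 2.9% × 324/365 = €4,196.0219
Total = €4,910.0959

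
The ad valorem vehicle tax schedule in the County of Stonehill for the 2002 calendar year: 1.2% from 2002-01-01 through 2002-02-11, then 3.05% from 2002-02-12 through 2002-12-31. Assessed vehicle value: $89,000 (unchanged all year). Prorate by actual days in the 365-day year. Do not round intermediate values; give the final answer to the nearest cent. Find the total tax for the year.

2002-01-01 to 2002-02-11: 42 days at 1.2% → $89,000 × 1.2% × 42/365 = $122.8932
2002-02-12 to 2002-12-31: 323 days at 3.05% → $89,000 × 3.05% × 323/365 = $2,402.1466
Total = $2,525.0397

$2,525.04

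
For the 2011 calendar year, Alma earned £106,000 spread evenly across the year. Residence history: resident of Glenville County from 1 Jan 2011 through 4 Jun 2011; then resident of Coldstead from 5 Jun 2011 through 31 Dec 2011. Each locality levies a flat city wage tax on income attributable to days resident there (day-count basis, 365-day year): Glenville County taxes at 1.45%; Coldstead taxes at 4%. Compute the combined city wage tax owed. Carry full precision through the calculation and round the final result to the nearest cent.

Glenville County, 1 Jan – 4 Jun 2011: 155 days → £106,000 × 1.45% × 155/365 = £652.6986
Coldstead, 5 Jun – 31 Dec 2011: 210 days → £106,000 × 4% × 210/365 = £2,439.4521
Total = £3,092.1507

£3,092.15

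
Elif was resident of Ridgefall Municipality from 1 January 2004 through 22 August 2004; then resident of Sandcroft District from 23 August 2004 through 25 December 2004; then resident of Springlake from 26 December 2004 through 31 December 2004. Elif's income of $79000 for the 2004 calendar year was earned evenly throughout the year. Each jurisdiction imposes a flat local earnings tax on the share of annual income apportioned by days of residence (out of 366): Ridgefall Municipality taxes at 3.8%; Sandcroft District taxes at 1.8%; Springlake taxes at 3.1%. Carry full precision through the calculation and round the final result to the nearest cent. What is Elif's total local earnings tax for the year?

$2453.32

Ridgefall Municipality, 1 January – 22 August 2004: 235 days → $79000 × 3.8% × 235/366 = $1927.5137
Sandcroft District, 23 August – 25 December 2004: 125 days → $79000 × 1.8% × 125/366 = $485.6557
Springlake, 26 December – 31 December 2004: 6 days → $79000 × 3.1% × 6/366 = $40.1475
Total = $2453.3169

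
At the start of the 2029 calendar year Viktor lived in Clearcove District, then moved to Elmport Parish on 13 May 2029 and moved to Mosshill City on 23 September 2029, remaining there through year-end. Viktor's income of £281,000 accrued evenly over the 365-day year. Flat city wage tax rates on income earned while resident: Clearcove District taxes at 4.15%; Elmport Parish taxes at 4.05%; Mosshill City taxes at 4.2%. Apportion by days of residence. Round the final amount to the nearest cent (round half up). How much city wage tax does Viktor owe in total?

£11,597.60

Clearcove District, 1 January – 12 May 2029: 132 days → £281,000 × 4.15% × 132/365 = £4,217.3096
Elmport Parish, 13 May – 22 September 2029: 133 days → £281,000 × 4.05% × 133/365 = £4,146.8671
Mosshill City, 23 September – 31 December 2029: 100 days → £281,000 × 4.2% × 100/365 = £3,233.4247
Total = £11,597.6014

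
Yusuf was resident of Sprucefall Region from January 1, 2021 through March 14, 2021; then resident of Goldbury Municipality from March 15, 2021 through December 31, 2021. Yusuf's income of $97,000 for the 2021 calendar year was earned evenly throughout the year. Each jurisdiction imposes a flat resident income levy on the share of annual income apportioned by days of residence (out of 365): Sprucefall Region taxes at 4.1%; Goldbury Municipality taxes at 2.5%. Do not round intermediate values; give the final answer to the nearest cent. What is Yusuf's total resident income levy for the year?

Sprucefall Region, January 1 – March 14, 2021: 73 days → $97,000 × 4.1% × 73/365 = $795.4000
Goldbury Municipality, March 15 – December 31, 2021: 292 days → $97,000 × 2.5% × 292/365 = $1,940.0000
Total = $2,735.4000

$2,735.40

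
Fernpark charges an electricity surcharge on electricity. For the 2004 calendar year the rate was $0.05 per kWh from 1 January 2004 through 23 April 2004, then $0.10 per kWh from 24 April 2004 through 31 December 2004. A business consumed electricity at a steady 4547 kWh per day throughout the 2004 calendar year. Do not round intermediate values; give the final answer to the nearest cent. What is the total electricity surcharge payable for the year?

1 January – 23 April 2004: 114 days × 4547 kWh/day = 518,358 kWh at $0.05/kWh → $25917.90
24 April – 31 December 2004: 252 days × 4547 kWh/day = 1,145,844 kWh at $0.10/kWh → $114584.40

$140502.30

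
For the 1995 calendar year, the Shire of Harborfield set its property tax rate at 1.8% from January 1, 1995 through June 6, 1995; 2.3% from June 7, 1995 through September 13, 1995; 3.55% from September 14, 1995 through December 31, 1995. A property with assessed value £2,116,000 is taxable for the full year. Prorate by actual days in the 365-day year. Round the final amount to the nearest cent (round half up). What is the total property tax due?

January 1 – June 6, 1995: 157 days at 1.8% → £2,116,000 × 1.8% × 157/365 = £16,383.0575
June 7 – September 13, 1995: 99 days at 2.3% → £2,116,000 × 2.3% × 99/365 = £13,200.3616
September 14 – December 31, 1995: 109 days at 3.55% → £2,116,000 × 3.55% × 109/365 = £22,432.4986
Total = £52,015.9178

£52,015.92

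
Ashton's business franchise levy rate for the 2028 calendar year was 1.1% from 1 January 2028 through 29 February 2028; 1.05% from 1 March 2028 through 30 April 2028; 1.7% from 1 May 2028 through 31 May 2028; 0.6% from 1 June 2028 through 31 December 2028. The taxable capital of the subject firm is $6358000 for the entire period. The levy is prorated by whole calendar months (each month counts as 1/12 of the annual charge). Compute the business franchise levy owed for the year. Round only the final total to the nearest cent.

$54043.00

1 January – 29 February 2028: 2 months at 1.1% → $6358000 × 1.1% × 2/12 = $11656.3333
1 March – 30 April 2028: 2 months at 1.05% → $6358000 × 1.05% × 2/12 = $11126.5000
1 May – 31 May 2028: 1 month at 1.7% → $6358000 × 1.7% × 1/12 = $9007.1667
1 June – 31 December 2028: 7 months at 0.6% → $6358000 × 0.6% × 7/12 = $22253.0000
Total = $54043.0000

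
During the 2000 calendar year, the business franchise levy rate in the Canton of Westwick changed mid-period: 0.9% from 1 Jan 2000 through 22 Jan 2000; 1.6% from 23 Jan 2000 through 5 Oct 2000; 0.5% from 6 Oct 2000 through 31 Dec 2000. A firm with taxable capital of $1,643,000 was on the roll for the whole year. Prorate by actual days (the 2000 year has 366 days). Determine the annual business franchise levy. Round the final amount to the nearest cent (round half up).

$21,300.64

1 Jan – 22 Jan 2000: 22 days at 0.9% → $1,643,000 × 0.9% × 22/366 = $888.8361
23 Jan – 5 Oct 2000: 257 days at 1.6% → $1,643,000 × 1.6% × 257/366 = $18,459.0601
6 Oct – 31 Dec 2000: 87 days at 0.5% → $1,643,000 × 0.5% × 87/366 = $1,952.7459
Total = $21,300.6421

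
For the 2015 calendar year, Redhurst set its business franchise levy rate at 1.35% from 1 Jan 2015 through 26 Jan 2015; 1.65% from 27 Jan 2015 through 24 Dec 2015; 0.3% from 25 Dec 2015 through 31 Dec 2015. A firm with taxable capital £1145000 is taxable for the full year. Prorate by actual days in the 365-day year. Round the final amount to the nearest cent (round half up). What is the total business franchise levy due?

1 Jan – 26 Jan 2015: 26 days at 1.35% → £1145000 × 1.35% × 26/365 = £1101.0822
27 Jan – 24 Dec 2015: 332 days at 1.65% → £1145000 × 1.65% × 332/365 = £17184.4110
25 Dec – 31 Dec 2015: 7 days at 0.3% → £1145000 × 0.3% × 7/365 = £65.8767
Total = £18351.3699

£18351.37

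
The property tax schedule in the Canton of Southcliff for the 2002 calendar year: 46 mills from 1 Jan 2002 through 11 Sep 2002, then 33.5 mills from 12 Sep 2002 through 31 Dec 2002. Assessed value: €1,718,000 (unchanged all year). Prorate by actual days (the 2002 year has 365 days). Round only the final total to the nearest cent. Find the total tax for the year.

€72,497.25

1 Jan – 11 Sep 2002: 254 days at 46 mills → €1,718,000 × 4.6% × 254/365 = €54,994.8274
12 Sep – 31 Dec 2002: 111 days at 33.5 mills → €1,718,000 × 3.35% × 111/365 = €17,502.4192
Total = €72,497.2466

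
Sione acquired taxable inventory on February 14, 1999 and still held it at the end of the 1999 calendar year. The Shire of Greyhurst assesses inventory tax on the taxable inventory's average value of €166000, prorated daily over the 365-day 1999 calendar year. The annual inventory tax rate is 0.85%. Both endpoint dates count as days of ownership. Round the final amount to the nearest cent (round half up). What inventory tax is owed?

€1240.91

Days held (February 14 – December 31, 1999): 321 out of 365
Tax = €166000 × 0.85% × 321/365 = €1240.9068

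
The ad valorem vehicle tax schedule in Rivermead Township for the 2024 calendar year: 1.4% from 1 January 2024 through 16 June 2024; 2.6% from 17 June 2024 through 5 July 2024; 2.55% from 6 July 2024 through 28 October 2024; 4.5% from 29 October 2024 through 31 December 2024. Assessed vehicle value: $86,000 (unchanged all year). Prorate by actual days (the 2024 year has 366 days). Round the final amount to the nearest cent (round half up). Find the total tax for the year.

1 January – 16 June 2024: 168 days at 1.4% → $86,000 × 1.4% × 168/366 = $552.6557
17 June – 5 July 2024: 19 days at 2.6% → $86,000 × 2.6% × 19/366 = $116.0765
6 July – 28 October 2024: 115 days at 2.55% → $86,000 × 2.55% × 115/366 = $689.0574
29 October – 31 December 2024: 64 days at 4.5% → $86,000 × 4.5% × 64/366 = $676.7213
Total = $2,034.5109

$2,034.51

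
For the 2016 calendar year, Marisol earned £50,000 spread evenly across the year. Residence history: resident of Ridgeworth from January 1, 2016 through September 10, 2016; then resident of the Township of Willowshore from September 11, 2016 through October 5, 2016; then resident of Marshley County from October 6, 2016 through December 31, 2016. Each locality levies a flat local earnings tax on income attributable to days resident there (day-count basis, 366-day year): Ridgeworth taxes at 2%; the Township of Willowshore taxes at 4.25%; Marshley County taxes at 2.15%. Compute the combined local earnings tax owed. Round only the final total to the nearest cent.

Ridgeworth, January 1 – September 10, 2016: 254 days → £50,000 × 2% × 254/366 = £693.9891
The Township of Willowshore, September 11 – October 5, 2016: 25 days → £50,000 × 4.25% × 25/366 = £145.1503
Marshley County, October 6 – December 31, 2016: 87 days → £50,000 × 2.15% × 87/366 = £255.5328
Total = £1,094.6721

£1,094.67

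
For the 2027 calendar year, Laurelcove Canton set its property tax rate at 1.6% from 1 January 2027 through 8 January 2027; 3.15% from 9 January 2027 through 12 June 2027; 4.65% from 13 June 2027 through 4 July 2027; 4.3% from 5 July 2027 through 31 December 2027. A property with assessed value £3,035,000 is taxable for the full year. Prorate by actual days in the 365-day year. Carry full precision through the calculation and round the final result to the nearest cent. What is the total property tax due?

1 January – 8 January 2027: 8 days at 1.6% → £3,035,000 × 1.6% × 8/365 = £1,064.3288
9 January – 12 June 2027: 155 days at 3.15% → £3,035,000 × 3.15% × 155/365 = £40,598.3219
13 June – 4 July 2027: 22 days at 4.65% → £3,035,000 × 4.65% × 22/365 = £8,506.3151
5 July – 31 December 2027: 180 days at 4.3% → £3,035,000 × 4.3% × 180/365 = £64,358.6301
Total = £114,527.5959

£114,527.60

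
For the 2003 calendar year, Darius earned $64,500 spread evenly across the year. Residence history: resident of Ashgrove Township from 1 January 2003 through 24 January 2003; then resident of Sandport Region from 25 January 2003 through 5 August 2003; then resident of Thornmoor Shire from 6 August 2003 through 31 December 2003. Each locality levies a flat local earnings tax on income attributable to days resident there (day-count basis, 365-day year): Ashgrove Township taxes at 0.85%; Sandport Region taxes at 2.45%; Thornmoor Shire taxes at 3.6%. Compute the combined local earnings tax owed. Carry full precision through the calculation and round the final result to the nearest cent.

$1,813.16

Ashgrove Township, 1 January – 24 January 2003: 24 days → $64,500 × 0.85% × 24/365 = $36.0493
Sandport Region, 25 January – 5 August 2003: 193 days → $64,500 × 2.45% × 193/365 = $835.5842
Thornmoor Shire, 6 August – 31 December 2003: 148 days → $64,500 × 3.6% × 148/365 = $941.5233
Total = $1,813.1568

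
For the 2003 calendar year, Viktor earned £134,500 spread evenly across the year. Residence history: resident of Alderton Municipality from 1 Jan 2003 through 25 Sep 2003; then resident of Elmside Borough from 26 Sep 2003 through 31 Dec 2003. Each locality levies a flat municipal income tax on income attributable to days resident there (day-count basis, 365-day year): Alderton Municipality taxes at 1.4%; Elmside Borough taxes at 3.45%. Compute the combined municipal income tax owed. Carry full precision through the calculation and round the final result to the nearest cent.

£2,615.75

Alderton Municipality, 1 Jan – 25 Sep 2003: 268 days → £134,500 × 1.4% × 268/365 = £1,382.5863
Elmside Borough, 26 Sep – 31 Dec 2003: 97 days → £134,500 × 3.45% × 97/365 = £1,233.1623
Total = £2,615.7486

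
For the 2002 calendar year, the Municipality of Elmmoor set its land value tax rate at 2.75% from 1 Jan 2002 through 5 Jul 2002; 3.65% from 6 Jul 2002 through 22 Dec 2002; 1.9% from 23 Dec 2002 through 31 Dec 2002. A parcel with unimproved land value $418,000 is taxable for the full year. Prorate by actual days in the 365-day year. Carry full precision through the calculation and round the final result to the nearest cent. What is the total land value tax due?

1 Jan – 5 Jul 2002: 186 days at 2.75% → $418,000 × 2.75% × 186/365 = $5,857.7260
6 Jul – 22 Dec 2002: 170 days at 3.65% → $418,000 × 3.65% × 170/365 = $7,106.0000
23 Dec – 31 Dec 2002: 9 days at 1.9% → $418,000 × 1.9% × 9/365 = $195.8301
Total = $13,159.5562

$13,159.56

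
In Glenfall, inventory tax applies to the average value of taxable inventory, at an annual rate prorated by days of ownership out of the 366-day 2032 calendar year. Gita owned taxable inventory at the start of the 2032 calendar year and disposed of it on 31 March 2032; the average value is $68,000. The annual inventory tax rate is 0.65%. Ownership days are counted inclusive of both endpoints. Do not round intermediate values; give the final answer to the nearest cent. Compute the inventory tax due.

$109.90

Days held (1 January – 31 March 2032): 91 out of 366
Tax = $68,000 × 0.65% × 91/366 = $109.8962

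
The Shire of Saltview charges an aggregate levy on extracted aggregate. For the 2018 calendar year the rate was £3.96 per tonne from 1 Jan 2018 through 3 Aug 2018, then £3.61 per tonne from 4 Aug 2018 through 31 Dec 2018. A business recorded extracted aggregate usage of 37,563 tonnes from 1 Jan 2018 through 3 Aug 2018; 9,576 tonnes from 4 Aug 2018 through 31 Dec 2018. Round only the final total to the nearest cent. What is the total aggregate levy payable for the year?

£183318.84

1 Jan – 3 Aug 2018: 37,563 tonnes at £3.96/tonne → £148749.48
4 Aug – 31 Dec 2018: 9,576 tonnes at £3.61/tonne → £34569.36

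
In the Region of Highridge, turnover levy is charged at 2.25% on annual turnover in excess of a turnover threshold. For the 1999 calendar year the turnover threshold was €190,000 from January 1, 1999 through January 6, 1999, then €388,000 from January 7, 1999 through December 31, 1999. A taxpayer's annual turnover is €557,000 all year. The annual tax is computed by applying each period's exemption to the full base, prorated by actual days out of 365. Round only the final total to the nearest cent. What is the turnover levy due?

€3,875.73

January 1 – January 6, 1999: 6 days, exemption €190,000 → (€557,000 − €190,000) × 2.25% × 6/365 = €135.7397
January 7 – December 31, 1999: 359 days, exemption €388,000 → (€557,000 − €388,000) × 2.25% × 359/365 = €3,739.9932
Total = €3,875.7329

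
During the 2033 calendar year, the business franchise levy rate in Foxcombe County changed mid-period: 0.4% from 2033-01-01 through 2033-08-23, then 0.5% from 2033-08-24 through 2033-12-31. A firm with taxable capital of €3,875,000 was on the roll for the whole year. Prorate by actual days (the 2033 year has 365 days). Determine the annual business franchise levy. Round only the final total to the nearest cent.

€16,880.14

2033-01-01 to 2033-08-23: 235 days at 0.4% → €3,875,000 × 0.4% × 235/365 = €9,979.4521
2033-08-24 to 2033-12-31: 130 days at 0.5% → €3,875,000 × 0.5% × 130/365 = €6,900.6849
Total = €16,880.1370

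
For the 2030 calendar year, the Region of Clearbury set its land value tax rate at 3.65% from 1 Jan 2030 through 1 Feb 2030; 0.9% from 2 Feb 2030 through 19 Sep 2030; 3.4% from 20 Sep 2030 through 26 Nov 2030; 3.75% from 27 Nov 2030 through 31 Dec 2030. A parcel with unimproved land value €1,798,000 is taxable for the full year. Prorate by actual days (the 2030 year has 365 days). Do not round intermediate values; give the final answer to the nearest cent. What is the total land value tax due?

1 Jan – 1 Feb 2030: 32 days at 3.65% → €1,798,000 × 3.65% × 32/365 = €5,753.6000
2 Feb – 19 Sep 2030: 230 days at 0.9% → €1,798,000 × 0.9% × 230/365 = €10,196.8767
20 Sep – 26 Nov 2030: 68 days at 3.4% → €1,798,000 × 3.4% × 68/365 = €11,388.9753
27 Nov – 31 Dec 2030: 35 days at 3.75% → €1,798,000 × 3.75% × 35/365 = €6,465.4110
Total = €33,804.8630

€33,804.86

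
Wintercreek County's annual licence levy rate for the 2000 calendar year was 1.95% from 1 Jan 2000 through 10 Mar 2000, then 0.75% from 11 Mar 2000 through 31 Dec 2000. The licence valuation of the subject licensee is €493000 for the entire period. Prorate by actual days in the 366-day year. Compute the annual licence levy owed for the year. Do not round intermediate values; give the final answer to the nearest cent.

1 Jan – 10 Mar 2000: 70 days at 1.95% → €493000 × 1.95% × 70/366 = €1838.6475
11 Mar – 31 Dec 2000: 296 days at 0.75% → €493000 × 0.75% × 296/366 = €2990.3279
Total = €4828.9754

€4828.98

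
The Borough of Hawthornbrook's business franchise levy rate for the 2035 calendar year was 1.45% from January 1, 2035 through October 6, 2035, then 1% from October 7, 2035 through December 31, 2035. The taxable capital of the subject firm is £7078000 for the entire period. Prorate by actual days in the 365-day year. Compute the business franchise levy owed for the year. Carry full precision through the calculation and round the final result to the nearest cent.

January 1 – October 6, 2035: 279 days at 1.45% → £7078000 × 1.45% × 279/365 = £78449.4493
October 7 – December 31, 2035: 86 days at 1% → £7078000 × 1% × 86/365 = £16676.9315
Total = £95126.3808

£95126.38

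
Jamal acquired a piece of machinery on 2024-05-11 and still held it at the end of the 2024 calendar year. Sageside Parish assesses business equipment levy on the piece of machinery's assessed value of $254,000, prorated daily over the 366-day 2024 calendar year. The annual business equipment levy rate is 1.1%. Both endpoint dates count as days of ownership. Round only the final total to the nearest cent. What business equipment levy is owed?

Days held (2024-05-11 to 2024-12-31): 235 out of 366
Tax = $254,000 × 1.1% × 235/366 = $1,793.9617

$1,793.96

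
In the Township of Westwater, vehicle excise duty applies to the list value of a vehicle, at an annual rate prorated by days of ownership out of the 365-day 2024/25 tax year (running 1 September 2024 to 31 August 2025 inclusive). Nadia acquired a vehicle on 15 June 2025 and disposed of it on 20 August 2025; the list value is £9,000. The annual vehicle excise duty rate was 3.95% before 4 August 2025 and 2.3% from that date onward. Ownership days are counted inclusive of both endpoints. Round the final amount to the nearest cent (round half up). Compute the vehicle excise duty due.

£58.34

15 June – 3 August 2025: 50 days at 3.95% → £9,000 × 3.95% × 50/365 = £48.6986
4 August – 20 August 2025: 17 days at 2.3% → £9,000 × 2.3% × 17/365 = £9.6411
Total = £58.3397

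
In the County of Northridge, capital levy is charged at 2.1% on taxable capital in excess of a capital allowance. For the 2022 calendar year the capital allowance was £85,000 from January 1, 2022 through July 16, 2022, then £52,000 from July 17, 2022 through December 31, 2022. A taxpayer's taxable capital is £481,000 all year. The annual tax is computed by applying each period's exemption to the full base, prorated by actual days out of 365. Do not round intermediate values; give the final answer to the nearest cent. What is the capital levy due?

January 1 – July 16, 2022: 197 days, exemption £85,000 → (£481,000 − £85,000) × 2.1% × 197/365 = £4,488.3616
July 17 – December 31, 2022: 168 days, exemption £52,000 → (£481,000 − £52,000) × 2.1% × 168/365 = £4,146.6082
Total = £8,634.9699

£8,634.97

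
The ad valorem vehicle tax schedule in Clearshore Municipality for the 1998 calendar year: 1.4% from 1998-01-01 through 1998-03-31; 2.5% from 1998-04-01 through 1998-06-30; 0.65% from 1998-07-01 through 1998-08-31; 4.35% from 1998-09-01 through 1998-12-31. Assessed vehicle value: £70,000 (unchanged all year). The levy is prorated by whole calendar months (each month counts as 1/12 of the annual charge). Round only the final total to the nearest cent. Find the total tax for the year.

£1,773.33

1998-01-01 to 1998-03-31: 3 months at 1.4% → £70,000 × 1.4% × 3/12 = £245.0000
1998-04-01 to 1998-06-30: 3 months at 2.5% → £70,000 × 2.5% × 3/12 = £437.5000
1998-07-01 to 1998-08-31: 2 months at 0.65% → £70,000 × 0.65% × 2/12 = £75.8333
1998-09-01 to 1998-12-31: 4 months at 4.35% → £70,000 × 4.35% × 4/12 = £1,015.0000
Total = £1,773.3333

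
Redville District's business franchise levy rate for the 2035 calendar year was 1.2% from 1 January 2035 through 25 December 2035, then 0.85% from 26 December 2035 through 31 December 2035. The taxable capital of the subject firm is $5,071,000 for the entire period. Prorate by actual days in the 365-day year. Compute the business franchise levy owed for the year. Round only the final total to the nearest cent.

$60,560.24

1 January – 25 December 2035: 359 days at 1.2% → $5,071,000 × 1.2% × 359/365 = $59,851.6932
26 December – 31 December 2035: 6 days at 0.85% → $5,071,000 × 0.85% × 6/365 = $708.5507
Total = $60,560.2438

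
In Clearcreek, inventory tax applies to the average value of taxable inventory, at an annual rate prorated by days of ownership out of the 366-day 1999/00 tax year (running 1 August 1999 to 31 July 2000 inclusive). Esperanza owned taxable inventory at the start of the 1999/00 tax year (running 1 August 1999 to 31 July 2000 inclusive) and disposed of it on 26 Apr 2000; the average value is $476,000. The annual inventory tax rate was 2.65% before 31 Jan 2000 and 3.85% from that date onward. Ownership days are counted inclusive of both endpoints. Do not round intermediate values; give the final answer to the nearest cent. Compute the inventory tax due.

$10,663.18

1 Aug 1999 – 30 Jan 2000: 183 days at 2.65% → $476,000 × 2.65% × 183/366 = $6,307.0000
31 Jan – 26 Apr 2000: 87 days at 3.85% → $476,000 × 3.85% × 87/366 = $4,356.1803
Total = $10,663.1803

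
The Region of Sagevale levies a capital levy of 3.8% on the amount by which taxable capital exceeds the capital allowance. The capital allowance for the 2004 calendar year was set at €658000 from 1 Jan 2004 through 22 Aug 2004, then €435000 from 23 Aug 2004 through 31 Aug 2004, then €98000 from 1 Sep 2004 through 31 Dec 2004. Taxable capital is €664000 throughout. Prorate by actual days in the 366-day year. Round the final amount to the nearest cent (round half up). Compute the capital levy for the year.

€7529.71

1 Jan – 22 Aug 2004: 235 days, exemption €658000 → (€664000 − €658000) × 3.8% × 235/366 = €146.3934
23 Aug – 31 Aug 2004: 9 days, exemption €435000 → (€664000 − €435000) × 3.8% × 9/366 = €213.9836
1 Sep – 31 Dec 2004: 122 days, exemption €98000 → (€664000 − €98000) × 3.8% × 122/366 = €7169.3333
Total = €7529.7104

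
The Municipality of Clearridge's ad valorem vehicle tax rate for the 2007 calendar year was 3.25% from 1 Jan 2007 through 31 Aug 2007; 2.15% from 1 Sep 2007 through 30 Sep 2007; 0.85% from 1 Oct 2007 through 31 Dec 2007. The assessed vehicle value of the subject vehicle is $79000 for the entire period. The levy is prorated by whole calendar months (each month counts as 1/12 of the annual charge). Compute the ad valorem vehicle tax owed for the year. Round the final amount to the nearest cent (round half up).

$2021.08

1 Jan – 31 Aug 2007: 8 months at 3.25% → $79000 × 3.25% × 8/12 = $1711.6667
1 Sep – 30 Sep 2007: 1 month at 2.15% → $79000 × 2.15% × 1/12 = $141.5417
1 Oct – 31 Dec 2007: 3 months at 0.85% → $79000 × 0.85% × 3/12 = $167.8750
Total = $2021.0833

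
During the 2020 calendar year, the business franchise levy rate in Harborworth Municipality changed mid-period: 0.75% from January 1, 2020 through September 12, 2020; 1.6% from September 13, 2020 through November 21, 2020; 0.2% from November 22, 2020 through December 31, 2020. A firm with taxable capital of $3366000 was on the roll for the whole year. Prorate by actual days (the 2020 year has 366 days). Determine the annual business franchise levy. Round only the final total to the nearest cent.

$28693.77

January 1 – September 12, 2020: 256 days at 0.75% → $3366000 × 0.75% × 256/366 = $17657.7049
September 13 – November 21, 2020: 70 days at 1.6% → $3366000 × 1.6% × 70/366 = $10300.3279
November 22 – December 31, 2020: 40 days at 0.2% → $3366000 × 0.2% × 40/366 = $735.7377
Total = $28693.7705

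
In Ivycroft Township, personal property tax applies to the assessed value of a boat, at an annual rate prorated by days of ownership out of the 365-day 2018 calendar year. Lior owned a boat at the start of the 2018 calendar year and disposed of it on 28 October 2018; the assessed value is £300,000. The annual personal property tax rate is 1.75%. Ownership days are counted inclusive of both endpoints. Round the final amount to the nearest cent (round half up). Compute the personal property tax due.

Days held (1 January – 28 October 2018): 301 out of 365
Tax = £300,000 × 1.75% × 301/365 = £4,329.4521

£4,329.45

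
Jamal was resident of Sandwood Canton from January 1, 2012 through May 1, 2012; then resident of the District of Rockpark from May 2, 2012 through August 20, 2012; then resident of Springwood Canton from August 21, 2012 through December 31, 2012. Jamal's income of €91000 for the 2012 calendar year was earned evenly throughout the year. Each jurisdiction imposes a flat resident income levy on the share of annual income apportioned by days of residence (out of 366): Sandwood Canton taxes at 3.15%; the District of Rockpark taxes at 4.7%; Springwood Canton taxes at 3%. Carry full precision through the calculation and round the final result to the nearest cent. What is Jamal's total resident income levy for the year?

Sandwood Canton, January 1 – May 1, 2012: 122 days → €91000 × 3.15% × 122/366 = €955.5000
The District of Rockpark, May 2 – August 20, 2012: 111 days → €91000 × 4.7% × 111/366 = €1297.1230
Springwood Canton, August 21 – December 31, 2012: 133 days → €91000 × 3% × 133/366 = €992.0492
Total = €3244.6721

€3244.67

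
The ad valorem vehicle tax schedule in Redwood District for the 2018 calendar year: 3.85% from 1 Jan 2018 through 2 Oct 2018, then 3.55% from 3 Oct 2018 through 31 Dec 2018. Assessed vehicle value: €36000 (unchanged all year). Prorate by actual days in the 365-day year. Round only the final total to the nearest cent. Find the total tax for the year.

€1359.37

1 Jan – 2 Oct 2018: 275 days at 3.85% → €36000 × 3.85% × 275/365 = €1044.2466
3 Oct – 31 Dec 2018: 90 days at 3.55% → €36000 × 3.55% × 90/365 = €315.1233
Total = €1359.3699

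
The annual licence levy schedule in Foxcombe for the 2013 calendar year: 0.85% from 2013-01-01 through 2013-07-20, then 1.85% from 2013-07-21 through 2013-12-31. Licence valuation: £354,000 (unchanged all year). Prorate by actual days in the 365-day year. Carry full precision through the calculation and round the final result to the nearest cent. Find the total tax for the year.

2013-01-01 to 2013-07-20: 201 days at 0.85% → £354,000 × 0.85% × 201/365 = £1,657.0110
2013-07-21 to 2013-12-31: 164 days at 1.85% → £354,000 × 1.85% × 164/365 = £2,942.5644
Total = £4,599.5753

£4,599.58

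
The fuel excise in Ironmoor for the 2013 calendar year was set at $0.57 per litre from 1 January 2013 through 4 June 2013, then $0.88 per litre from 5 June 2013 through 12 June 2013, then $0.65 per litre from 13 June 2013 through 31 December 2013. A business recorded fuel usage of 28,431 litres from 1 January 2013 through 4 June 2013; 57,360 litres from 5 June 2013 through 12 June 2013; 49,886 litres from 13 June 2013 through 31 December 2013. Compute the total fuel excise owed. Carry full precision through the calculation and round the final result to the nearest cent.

1 January – 4 June 2013: 28,431 litres at $0.57/litre → $16205.67
5 June – 12 June 2013: 57,360 litres at $0.88/litre → $50476.80
13 June – 31 December 2013: 49,886 litres at $0.65/litre → $32425.90

$99108.37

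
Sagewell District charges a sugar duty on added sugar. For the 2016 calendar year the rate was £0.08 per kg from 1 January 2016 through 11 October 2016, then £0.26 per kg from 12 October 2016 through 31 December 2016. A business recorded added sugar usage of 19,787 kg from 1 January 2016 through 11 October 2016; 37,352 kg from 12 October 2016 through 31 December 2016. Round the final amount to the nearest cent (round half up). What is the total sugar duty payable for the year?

£11,294.48

1 January – 11 October 2016: 19,787 kg at £0.08/kg → £1,582.96
12 October – 31 December 2016: 37,352 kg at £0.26/kg → £9,711.52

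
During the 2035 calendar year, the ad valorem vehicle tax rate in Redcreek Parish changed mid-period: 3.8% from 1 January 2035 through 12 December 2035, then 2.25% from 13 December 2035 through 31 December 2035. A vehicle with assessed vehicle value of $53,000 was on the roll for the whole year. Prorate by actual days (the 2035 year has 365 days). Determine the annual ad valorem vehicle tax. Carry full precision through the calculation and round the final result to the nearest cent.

1 January – 12 December 2035: 346 days at 3.8% → $53,000 × 3.8% × 346/365 = $1,909.1616
13 December – 31 December 2035: 19 days at 2.25% → $53,000 × 2.25% × 19/365 = $62.0753
Total = $1,971.2370

$1,971.24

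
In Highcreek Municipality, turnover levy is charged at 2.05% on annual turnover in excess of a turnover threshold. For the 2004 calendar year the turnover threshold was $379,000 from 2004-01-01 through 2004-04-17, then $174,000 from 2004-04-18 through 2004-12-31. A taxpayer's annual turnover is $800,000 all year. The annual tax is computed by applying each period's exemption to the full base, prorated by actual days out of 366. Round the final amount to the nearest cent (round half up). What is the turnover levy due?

$11,592.92

2004-01-01 to 2004-04-17: 108 days, exemption $379,000 → ($800,000 − $379,000) × 2.05% × 108/366 = $2,546.7049
2004-04-18 to 2004-12-31: 258 days, exemption $174,000 → ($800,000 − $174,000) × 2.05% × 258/366 = $9,046.2131
Total = $11,592.9180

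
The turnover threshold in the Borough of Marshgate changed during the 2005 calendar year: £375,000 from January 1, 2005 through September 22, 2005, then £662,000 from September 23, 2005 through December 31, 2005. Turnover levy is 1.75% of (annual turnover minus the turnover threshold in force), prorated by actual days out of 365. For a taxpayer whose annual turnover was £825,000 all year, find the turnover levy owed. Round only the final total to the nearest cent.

January 1 – September 22, 2005: 265 days, exemption £375,000 → (£825,000 − £375,000) × 1.75% × 265/365 = £5,717.4658
September 23 – December 31, 2005: 100 days, exemption £662,000 → (£825,000 − £662,000) × 1.75% × 100/365 = £781.5068
Total = £6,498.9726

£6,498.97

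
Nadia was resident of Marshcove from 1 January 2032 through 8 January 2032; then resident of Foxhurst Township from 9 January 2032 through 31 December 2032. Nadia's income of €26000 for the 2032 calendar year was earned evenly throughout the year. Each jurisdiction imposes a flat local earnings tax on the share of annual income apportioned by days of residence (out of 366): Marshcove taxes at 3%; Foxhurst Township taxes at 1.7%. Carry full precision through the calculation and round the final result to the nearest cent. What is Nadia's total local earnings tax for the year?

€449.39

Marshcove, 1 January – 8 January 2032: 8 days → €26000 × 3% × 8/366 = €17.0492
Foxhurst Township, 9 January – 31 December 2032: 358 days → €26000 × 1.7% × 358/366 = €432.3388
Total = €449.3880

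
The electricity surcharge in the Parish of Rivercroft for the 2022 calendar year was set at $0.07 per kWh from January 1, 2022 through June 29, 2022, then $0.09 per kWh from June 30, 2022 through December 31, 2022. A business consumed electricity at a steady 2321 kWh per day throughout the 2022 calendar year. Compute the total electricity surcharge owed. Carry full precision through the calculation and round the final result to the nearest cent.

$67,889.25

January 1 – June 29, 2022: 180 days × 2321 kWh/day = 417,780 kWh at $0.07/kWh → $29,244.60
June 30 – December 31, 2022: 185 days × 2321 kWh/day = 429,385 kWh at $0.09/kWh → $38,644.65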